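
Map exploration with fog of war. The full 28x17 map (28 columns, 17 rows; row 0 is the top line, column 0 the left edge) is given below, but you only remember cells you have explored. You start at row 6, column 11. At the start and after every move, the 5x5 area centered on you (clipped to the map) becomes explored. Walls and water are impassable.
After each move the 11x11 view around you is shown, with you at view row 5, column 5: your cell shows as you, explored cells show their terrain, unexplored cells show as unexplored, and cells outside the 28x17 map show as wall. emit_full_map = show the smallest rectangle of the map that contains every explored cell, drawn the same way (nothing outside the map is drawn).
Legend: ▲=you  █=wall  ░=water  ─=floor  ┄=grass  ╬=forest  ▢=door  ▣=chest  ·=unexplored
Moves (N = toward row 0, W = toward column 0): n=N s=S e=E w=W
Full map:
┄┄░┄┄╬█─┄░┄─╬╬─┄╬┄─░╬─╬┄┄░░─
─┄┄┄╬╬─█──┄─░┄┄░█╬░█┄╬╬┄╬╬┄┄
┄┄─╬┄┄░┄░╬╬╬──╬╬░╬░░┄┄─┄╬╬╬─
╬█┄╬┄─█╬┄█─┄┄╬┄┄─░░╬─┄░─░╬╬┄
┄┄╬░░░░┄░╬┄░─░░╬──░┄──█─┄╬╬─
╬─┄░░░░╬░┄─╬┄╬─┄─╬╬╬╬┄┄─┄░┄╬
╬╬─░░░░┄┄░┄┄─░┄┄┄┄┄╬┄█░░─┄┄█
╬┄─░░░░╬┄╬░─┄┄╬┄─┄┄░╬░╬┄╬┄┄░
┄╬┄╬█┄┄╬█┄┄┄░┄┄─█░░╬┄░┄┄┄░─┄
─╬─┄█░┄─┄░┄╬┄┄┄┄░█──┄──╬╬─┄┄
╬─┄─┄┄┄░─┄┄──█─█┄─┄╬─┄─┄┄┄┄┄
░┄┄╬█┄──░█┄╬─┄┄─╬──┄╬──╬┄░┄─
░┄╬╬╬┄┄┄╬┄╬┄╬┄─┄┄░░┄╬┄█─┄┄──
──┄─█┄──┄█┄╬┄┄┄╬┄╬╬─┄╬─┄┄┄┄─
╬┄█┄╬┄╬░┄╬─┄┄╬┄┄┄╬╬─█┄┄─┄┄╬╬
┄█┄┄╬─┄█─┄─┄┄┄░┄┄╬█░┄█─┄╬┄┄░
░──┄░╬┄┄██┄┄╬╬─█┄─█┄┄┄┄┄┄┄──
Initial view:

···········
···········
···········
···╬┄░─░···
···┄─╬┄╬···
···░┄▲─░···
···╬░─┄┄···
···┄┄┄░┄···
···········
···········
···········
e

···········
···········
···········
··╬┄░─░░···
··┄─╬┄╬─···
··░┄┄▲░┄···
··╬░─┄┄╬···
··┄┄┄░┄┄···
···········
···········
···········

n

···········
···········
···········
···─┄┄╬┄···
··╬┄░─░░···
··┄─╬▲╬─···
··░┄┄─░┄···
··╬░─┄┄╬···
··┄┄┄░┄┄···
···········
···········

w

···········
···········
···········
···█─┄┄╬┄··
···╬┄░─░░··
···┄─▲┄╬─··
···░┄┄─░┄··
···╬░─┄┄╬··
···┄┄┄░┄┄··
···········
···········

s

···········
···········
···█─┄┄╬┄··
···╬┄░─░░··
···┄─╬┄╬─··
···░┄▲─░┄··
···╬░─┄┄╬··
···┄┄┄░┄┄··
···········
···········
···········

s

···········
···█─┄┄╬┄··
···╬┄░─░░··
···┄─╬┄╬─··
···░┄┄─░┄··
···╬░▲┄┄╬··
···┄┄┄░┄┄··
···░┄╬┄┄···
···········
···········
···········

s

···█─┄┄╬┄··
···╬┄░─░░··
···┄─╬┄╬─··
···░┄┄─░┄··
···╬░─┄┄╬··
···┄┄▲░┄┄··
···░┄╬┄┄···
···┄┄──█···
···········
···········
···········

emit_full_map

█─┄┄╬┄
╬┄░─░░
┄─╬┄╬─
░┄┄─░┄
╬░─┄┄╬
┄┄▲░┄┄
░┄╬┄┄·
┄┄──█·

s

···╬┄░─░░··
···┄─╬┄╬─··
···░┄┄─░┄··
···╬░─┄┄╬··
···┄┄┄░┄┄··
···░┄▲┄┄···
···┄┄──█···
···█┄╬─┄···
···········
···········
···········

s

···┄─╬┄╬─··
···░┄┄─░┄··
···╬░─┄┄╬··
···┄┄┄░┄┄··
···░┄╬┄┄···
···┄┄▲─█···
···█┄╬─┄···
···┄╬┄╬┄···
···········
···········
···········

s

···░┄┄─░┄··
···╬░─┄┄╬··
···┄┄┄░┄┄··
···░┄╬┄┄···
···┄┄──█···
···█┄▲─┄···
···┄╬┄╬┄···
···█┄╬┄┄···
···········
···········
···········

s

···╬░─┄┄╬··
···┄┄┄░┄┄··
···░┄╬┄┄···
···┄┄──█···
···█┄╬─┄···
···┄╬▲╬┄···
···█┄╬┄┄···
···╬─┄┄╬···
···········
···········
███████████

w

····╬░─┄┄╬·
····┄┄┄░┄┄·
····░┄╬┄┄··
···─┄┄──█··
···░█┄╬─┄··
···╬┄▲┄╬┄··
···┄█┄╬┄┄··
···┄╬─┄┄╬··
···········
···········
███████████

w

·····╬░─┄┄╬
·····┄┄┄░┄┄
·····░┄╬┄┄·
···░─┄┄──█·
···─░█┄╬─┄·
···┄╬▲╬┄╬┄·
···─┄█┄╬┄┄·
···░┄╬─┄┄╬·
···········
···········
███████████

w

······╬░─┄┄
······┄┄┄░┄
······░┄╬┄┄
···┄░─┄┄──█
···──░█┄╬─┄
···┄┄▲┄╬┄╬┄
···──┄█┄╬┄┄
···╬░┄╬─┄┄╬
···········
···········
███████████

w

·······╬░─┄
·······┄┄┄░
·······░┄╬┄
···┄┄░─┄┄──
···┄──░█┄╬─
···┄┄▲╬┄╬┄╬
···┄──┄█┄╬┄
···┄╬░┄╬─┄┄
···········
···········
███████████

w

········╬░─
········┄┄┄
········░┄╬
···┄┄┄░─┄┄─
···█┄──░█┄╬
···╬┄▲┄╬┄╬┄
···█┄──┄█┄╬
···╬┄╬░┄╬─┄
···········
···········
███████████

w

·········╬░
·········┄┄
·········░┄
···─┄┄┄░─┄┄
···╬█┄──░█┄
···╬╬▲┄┄╬┄╬
···─█┄──┄█┄
···┄╬┄╬░┄╬─
···········
···········
███████████

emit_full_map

······█─┄┄╬┄
······╬┄░─░░
······┄─╬┄╬─
······░┄┄─░┄
······╬░─┄┄╬
······┄┄┄░┄┄
······░┄╬┄┄·
─┄┄┄░─┄┄──█·
╬█┄──░█┄╬─┄·
╬╬▲┄┄╬┄╬┄╬┄·
─█┄──┄█┄╬┄┄·
┄╬┄╬░┄╬─┄┄╬·

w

█·········╬
█·········┄
█·········░
█··┄─┄┄┄░─┄
█··┄╬█┄──░█
█··╬╬▲┄┄┄╬┄
█··┄─█┄──┄█
█··█┄╬┄╬░┄╬
█··········
█··········
███████████

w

██·········
██·········
██·········
██·─┄─┄┄┄░─
██·┄┄╬█┄──░
██·┄╬▲╬┄┄┄╬
██·─┄─█┄──┄
██·┄█┄╬┄╬░┄
██·········
██·········
███████████

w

███········
███········
███········
███╬─┄─┄┄┄░
███░┄┄╬█┄──
███░┄▲╬╬┄┄┄
███──┄─█┄──
███╬┄█┄╬┄╬░
███········
███········
███████████

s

███········
███········
███╬─┄─┄┄┄░
███░┄┄╬█┄──
███░┄╬╬╬┄┄┄
███──▲─█┄──
███╬┄█┄╬┄╬░
███┄█┄┄╬···
███········
███████████
███████████

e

██·········
██·········
██╬─┄─┄┄┄░─
██░┄┄╬█┄──░
██░┄╬╬╬┄┄┄╬
██──┄▲█┄──┄
██╬┄█┄╬┄╬░┄
██┄█┄┄╬─···
██·········
███████████
███████████

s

██·········
██╬─┄─┄┄┄░─
██░┄┄╬█┄──░
██░┄╬╬╬┄┄┄╬
██──┄─█┄──┄
██╬┄█▲╬┄╬░┄
██┄█┄┄╬─···
██·──┄░╬···
███████████
███████████
███████████

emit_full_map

·········█─┄┄╬┄
·········╬┄░─░░
·········┄─╬┄╬─
·········░┄┄─░┄
·········╬░─┄┄╬
·········┄┄┄░┄┄
·········░┄╬┄┄·
╬─┄─┄┄┄░─┄┄──█·
░┄┄╬█┄──░█┄╬─┄·
░┄╬╬╬┄┄┄╬┄╬┄╬┄·
──┄─█┄──┄█┄╬┄┄·
╬┄█▲╬┄╬░┄╬─┄┄╬·
┄█┄┄╬─·········
·──┄░╬·········

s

██╬─┄─┄┄┄░─
██░┄┄╬█┄──░
██░┄╬╬╬┄┄┄╬
██──┄─█┄──┄
██╬┄█┄╬┄╬░┄
██┄█┄▲╬─···
██·──┄░╬···
███████████
███████████
███████████
███████████

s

██░┄┄╬█┄──░
██░┄╬╬╬┄┄┄╬
██──┄─█┄──┄
██╬┄█┄╬┄╬░┄
██┄█┄┄╬─···
██·──▲░╬···
███████████
███████████
███████████
███████████
███████████

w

███░┄┄╬█┄──
███░┄╬╬╬┄┄┄
███──┄─█┄──
███╬┄█┄╬┄╬░
███┄█┄┄╬─··
███░─▲┄░╬··
███████████
███████████
███████████
███████████
███████████

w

████░┄┄╬█┄─
████░┄╬╬╬┄┄
████──┄─█┄─
████╬┄█┄╬┄╬
████┄█┄┄╬─·
████░▲─┄░╬·
███████████
███████████
███████████
███████████
███████████

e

███░┄┄╬█┄──
███░┄╬╬╬┄┄┄
███──┄─█┄──
███╬┄█┄╬┄╬░
███┄█┄┄╬─··
███░─▲┄░╬··
███████████
███████████
███████████
███████████
███████████

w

████░┄┄╬█┄─
████░┄╬╬╬┄┄
████──┄─█┄─
████╬┄█┄╬┄╬
████┄█┄┄╬─·
████░▲─┄░╬·
███████████
███████████
███████████
███████████
███████████

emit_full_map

·········█─┄┄╬┄
·········╬┄░─░░
·········┄─╬┄╬─
·········░┄┄─░┄
·········╬░─┄┄╬
·········┄┄┄░┄┄
·········░┄╬┄┄·
╬─┄─┄┄┄░─┄┄──█·
░┄┄╬█┄──░█┄╬─┄·
░┄╬╬╬┄┄┄╬┄╬┄╬┄·
──┄─█┄──┄█┄╬┄┄·
╬┄█┄╬┄╬░┄╬─┄┄╬·
┄█┄┄╬─·········
░▲─┄░╬·········


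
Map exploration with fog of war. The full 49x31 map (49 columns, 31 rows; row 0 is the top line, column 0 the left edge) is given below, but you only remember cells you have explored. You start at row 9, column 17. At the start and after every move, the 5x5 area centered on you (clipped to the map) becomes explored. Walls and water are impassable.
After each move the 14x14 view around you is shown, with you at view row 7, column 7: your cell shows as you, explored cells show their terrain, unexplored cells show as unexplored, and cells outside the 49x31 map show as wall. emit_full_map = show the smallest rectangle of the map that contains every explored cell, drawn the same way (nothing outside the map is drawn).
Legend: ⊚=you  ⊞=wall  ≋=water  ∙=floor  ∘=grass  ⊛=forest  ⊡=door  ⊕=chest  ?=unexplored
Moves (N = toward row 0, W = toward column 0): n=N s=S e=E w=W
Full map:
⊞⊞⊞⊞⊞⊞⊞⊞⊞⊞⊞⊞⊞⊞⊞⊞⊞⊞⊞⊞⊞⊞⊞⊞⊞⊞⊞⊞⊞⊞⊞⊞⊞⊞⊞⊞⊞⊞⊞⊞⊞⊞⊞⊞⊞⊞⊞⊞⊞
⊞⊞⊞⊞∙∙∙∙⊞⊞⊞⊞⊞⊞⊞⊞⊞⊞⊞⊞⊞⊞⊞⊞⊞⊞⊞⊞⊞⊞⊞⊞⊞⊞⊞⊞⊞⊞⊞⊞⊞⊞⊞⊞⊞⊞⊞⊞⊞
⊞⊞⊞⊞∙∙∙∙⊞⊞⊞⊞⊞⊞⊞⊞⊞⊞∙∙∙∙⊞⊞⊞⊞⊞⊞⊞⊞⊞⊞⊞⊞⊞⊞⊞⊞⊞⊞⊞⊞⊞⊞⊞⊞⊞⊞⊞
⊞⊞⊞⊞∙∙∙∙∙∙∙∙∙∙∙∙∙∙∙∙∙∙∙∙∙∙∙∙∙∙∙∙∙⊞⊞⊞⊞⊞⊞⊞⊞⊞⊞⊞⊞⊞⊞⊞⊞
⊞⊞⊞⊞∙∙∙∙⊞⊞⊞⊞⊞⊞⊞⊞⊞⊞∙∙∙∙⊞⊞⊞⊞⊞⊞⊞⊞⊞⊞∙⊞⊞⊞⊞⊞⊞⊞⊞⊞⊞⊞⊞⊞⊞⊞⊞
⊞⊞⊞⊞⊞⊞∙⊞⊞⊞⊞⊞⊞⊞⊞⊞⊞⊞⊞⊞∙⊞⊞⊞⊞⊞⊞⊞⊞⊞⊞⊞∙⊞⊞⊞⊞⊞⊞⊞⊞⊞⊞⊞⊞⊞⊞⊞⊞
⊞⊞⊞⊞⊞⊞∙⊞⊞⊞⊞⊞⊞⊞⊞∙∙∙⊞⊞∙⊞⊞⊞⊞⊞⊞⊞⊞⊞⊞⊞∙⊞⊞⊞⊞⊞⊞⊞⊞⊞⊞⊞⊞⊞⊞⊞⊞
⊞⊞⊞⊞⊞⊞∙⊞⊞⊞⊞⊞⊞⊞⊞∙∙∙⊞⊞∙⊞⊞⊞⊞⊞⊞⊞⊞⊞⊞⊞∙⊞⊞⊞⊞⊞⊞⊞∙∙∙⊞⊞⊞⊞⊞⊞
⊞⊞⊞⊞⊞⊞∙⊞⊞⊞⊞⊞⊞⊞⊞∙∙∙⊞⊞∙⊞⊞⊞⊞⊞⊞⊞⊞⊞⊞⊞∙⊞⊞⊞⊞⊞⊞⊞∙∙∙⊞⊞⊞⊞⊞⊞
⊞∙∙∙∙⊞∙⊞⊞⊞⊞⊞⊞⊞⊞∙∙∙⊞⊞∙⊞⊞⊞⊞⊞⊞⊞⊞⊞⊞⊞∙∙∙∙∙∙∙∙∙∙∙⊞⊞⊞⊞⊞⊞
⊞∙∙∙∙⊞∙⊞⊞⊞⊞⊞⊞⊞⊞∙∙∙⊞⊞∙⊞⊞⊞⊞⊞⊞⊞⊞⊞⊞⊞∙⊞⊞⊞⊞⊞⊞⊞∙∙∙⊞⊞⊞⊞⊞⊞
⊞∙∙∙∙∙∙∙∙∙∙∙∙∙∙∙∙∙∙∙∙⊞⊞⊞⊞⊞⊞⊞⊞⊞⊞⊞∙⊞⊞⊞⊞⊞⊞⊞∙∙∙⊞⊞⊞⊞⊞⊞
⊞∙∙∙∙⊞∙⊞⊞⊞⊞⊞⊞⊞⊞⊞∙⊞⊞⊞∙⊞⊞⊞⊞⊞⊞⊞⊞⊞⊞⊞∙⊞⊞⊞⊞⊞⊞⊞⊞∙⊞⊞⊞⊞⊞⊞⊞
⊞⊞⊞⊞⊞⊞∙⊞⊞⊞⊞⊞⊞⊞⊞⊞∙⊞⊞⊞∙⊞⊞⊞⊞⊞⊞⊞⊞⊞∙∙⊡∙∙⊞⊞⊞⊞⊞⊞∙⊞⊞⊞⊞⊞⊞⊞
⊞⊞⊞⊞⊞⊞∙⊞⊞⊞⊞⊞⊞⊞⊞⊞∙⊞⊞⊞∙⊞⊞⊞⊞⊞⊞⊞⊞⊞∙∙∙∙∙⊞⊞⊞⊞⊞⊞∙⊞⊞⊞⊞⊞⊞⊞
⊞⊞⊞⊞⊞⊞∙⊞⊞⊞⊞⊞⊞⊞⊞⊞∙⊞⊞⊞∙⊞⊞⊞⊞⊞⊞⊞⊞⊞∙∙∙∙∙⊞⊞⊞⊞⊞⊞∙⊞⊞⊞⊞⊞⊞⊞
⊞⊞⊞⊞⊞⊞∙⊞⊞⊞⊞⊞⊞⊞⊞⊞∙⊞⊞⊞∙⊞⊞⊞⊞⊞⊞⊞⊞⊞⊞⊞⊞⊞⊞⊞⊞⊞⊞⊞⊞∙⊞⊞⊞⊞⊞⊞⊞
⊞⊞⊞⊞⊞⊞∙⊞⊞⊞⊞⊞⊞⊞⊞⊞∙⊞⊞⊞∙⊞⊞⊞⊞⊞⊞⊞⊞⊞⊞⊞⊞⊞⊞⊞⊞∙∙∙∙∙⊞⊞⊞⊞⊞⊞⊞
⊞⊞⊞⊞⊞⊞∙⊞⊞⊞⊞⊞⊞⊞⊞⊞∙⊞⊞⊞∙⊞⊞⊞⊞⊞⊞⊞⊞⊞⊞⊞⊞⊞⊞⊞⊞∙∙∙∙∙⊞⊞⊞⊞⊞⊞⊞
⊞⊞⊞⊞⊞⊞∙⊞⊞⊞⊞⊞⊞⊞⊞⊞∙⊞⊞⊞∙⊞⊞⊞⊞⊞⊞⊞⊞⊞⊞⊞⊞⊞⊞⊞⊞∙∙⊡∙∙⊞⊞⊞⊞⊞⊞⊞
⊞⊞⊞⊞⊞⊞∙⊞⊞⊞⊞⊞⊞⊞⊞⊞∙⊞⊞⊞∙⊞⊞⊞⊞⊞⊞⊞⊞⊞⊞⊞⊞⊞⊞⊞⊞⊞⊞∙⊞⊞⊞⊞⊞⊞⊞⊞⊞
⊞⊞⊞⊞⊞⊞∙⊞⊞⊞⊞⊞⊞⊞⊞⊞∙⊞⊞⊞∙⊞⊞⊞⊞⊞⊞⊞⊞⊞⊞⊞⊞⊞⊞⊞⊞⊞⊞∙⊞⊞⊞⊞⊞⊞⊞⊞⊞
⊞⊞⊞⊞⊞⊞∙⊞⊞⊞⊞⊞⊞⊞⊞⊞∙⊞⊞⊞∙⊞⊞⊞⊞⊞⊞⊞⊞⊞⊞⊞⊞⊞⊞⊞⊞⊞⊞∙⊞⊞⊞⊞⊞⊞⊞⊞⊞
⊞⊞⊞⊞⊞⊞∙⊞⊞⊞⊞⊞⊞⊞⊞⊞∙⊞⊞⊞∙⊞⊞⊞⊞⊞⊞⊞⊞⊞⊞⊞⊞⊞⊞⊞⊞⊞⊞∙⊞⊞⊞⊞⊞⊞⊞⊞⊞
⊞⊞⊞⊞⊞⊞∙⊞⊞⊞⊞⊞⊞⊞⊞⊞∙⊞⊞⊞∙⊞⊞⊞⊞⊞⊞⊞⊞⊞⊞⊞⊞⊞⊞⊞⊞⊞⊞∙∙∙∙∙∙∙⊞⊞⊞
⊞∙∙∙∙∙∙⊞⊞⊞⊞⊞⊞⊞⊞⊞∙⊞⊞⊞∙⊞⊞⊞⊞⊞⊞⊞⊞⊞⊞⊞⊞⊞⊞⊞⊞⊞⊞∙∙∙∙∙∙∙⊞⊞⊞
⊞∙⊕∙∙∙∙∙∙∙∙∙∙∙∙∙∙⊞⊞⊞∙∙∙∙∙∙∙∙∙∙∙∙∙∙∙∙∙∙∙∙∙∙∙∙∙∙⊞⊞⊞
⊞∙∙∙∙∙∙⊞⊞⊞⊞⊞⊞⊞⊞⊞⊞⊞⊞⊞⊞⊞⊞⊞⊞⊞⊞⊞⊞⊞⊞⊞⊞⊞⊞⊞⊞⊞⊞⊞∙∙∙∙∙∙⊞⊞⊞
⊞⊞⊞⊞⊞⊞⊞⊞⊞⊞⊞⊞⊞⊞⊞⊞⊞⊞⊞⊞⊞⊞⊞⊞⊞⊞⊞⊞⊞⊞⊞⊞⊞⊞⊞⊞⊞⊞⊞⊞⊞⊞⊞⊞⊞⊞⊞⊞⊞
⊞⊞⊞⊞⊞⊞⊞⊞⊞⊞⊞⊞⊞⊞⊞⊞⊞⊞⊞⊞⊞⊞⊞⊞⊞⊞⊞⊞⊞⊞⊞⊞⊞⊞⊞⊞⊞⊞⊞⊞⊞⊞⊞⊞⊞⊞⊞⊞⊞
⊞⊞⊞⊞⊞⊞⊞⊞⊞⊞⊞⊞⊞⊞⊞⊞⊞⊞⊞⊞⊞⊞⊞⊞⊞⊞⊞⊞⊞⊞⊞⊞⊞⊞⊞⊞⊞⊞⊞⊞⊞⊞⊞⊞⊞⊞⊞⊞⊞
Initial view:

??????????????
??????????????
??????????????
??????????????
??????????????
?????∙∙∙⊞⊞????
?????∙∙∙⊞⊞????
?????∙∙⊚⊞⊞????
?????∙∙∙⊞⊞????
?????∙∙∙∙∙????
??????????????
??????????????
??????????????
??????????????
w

??????????????
??????????????
??????????????
??????????????
??????????????
?????⊞∙∙∙⊞⊞???
?????⊞∙∙∙⊞⊞???
?????⊞∙⊚∙⊞⊞???
?????⊞∙∙∙⊞⊞???
?????∙∙∙∙∙∙???
??????????????
??????????????
??????????????
??????????????

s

??????????????
??????????????
??????????????
??????????????
?????⊞∙∙∙⊞⊞???
?????⊞∙∙∙⊞⊞???
?????⊞∙∙∙⊞⊞???
?????⊞∙⊚∙⊞⊞???
?????∙∙∙∙∙∙???
?????⊞⊞∙⊞⊞????
??????????????
??????????????
??????????????
??????????????

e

??????????????
??????????????
??????????????
??????????????
????⊞∙∙∙⊞⊞????
????⊞∙∙∙⊞⊞????
????⊞∙∙∙⊞⊞????
????⊞∙∙⊚⊞⊞????
????∙∙∙∙∙∙????
????⊞⊞∙⊞⊞⊞????
??????????????
??????????????
??????????????
??????????????

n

??????????????
??????????????
??????????????
??????????????
??????????????
????⊞∙∙∙⊞⊞????
????⊞∙∙∙⊞⊞????
????⊞∙∙⊚⊞⊞????
????⊞∙∙∙⊞⊞????
????∙∙∙∙∙∙????
????⊞⊞∙⊞⊞⊞????
??????????????
??????????????
??????????????

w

??????????????
??????????????
??????????????
??????????????
??????????????
?????⊞∙∙∙⊞⊞???
?????⊞∙∙∙⊞⊞???
?????⊞∙⊚∙⊞⊞???
?????⊞∙∙∙⊞⊞???
?????∙∙∙∙∙∙???
?????⊞⊞∙⊞⊞⊞???
??????????????
??????????????
??????????????

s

??????????????
??????????????
??????????????
??????????????
?????⊞∙∙∙⊞⊞???
?????⊞∙∙∙⊞⊞???
?????⊞∙∙∙⊞⊞???
?????⊞∙⊚∙⊞⊞???
?????∙∙∙∙∙∙???
?????⊞⊞∙⊞⊞⊞???
??????????????
??????????????
??????????????
??????????????

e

??????????????
??????????????
??????????????
??????????????
????⊞∙∙∙⊞⊞????
????⊞∙∙∙⊞⊞????
????⊞∙∙∙⊞⊞????
????⊞∙∙⊚⊞⊞????
????∙∙∙∙∙∙????
????⊞⊞∙⊞⊞⊞????
??????????????
??????????????
??????????????
??????????????

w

??????????????
??????????????
??????????????
??????????????
?????⊞∙∙∙⊞⊞???
?????⊞∙∙∙⊞⊞???
?????⊞∙∙∙⊞⊞???
?????⊞∙⊚∙⊞⊞???
?????∙∙∙∙∙∙???
?????⊞⊞∙⊞⊞⊞???
??????????????
??????????????
??????????????
??????????????

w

??????????????
??????????????
??????????????
??????????????
??????⊞∙∙∙⊞⊞??
?????⊞⊞∙∙∙⊞⊞??
?????⊞⊞∙∙∙⊞⊞??
?????⊞⊞⊚∙∙⊞⊞??
?????∙∙∙∙∙∙∙??
?????⊞⊞⊞∙⊞⊞⊞??
??????????????
??????????????
??????????????
??????????????

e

??????????????
??????????????
??????????????
??????????????
?????⊞∙∙∙⊞⊞???
????⊞⊞∙∙∙⊞⊞???
????⊞⊞∙∙∙⊞⊞???
????⊞⊞∙⊚∙⊞⊞???
????∙∙∙∙∙∙∙???
????⊞⊞⊞∙⊞⊞⊞???
??????????????
??????????????
??????????????
??????????????

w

??????????????
??????????????
??????????????
??????????????
??????⊞∙∙∙⊞⊞??
?????⊞⊞∙∙∙⊞⊞??
?????⊞⊞∙∙∙⊞⊞??
?????⊞⊞⊚∙∙⊞⊞??
?????∙∙∙∙∙∙∙??
?????⊞⊞⊞∙⊞⊞⊞??
??????????????
??????????????
??????????????
??????????????

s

??????????????
??????????????
??????????????
??????⊞∙∙∙⊞⊞??
?????⊞⊞∙∙∙⊞⊞??
?????⊞⊞∙∙∙⊞⊞??
?????⊞⊞∙∙∙⊞⊞??
?????∙∙⊚∙∙∙∙??
?????⊞⊞⊞∙⊞⊞⊞??
?????⊞⊞⊞∙⊞????
??????????????
??????????????
??????????????
??????????????

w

??????????????
??????????????
??????????????
???????⊞∙∙∙⊞⊞?
??????⊞⊞∙∙∙⊞⊞?
?????⊞⊞⊞∙∙∙⊞⊞?
?????⊞⊞⊞∙∙∙⊞⊞?
?????∙∙⊚∙∙∙∙∙?
?????⊞⊞⊞⊞∙⊞⊞⊞?
?????⊞⊞⊞⊞∙⊞???
??????????????
??????????????
??????????????
??????????????

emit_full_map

??⊞∙∙∙⊞⊞
?⊞⊞∙∙∙⊞⊞
⊞⊞⊞∙∙∙⊞⊞
⊞⊞⊞∙∙∙⊞⊞
∙∙⊚∙∙∙∙∙
⊞⊞⊞⊞∙⊞⊞⊞
⊞⊞⊞⊞∙⊞??

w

??????????????
??????????????
??????????????
????????⊞∙∙∙⊞⊞
???????⊞⊞∙∙∙⊞⊞
?????⊞⊞⊞⊞∙∙∙⊞⊞
?????⊞⊞⊞⊞∙∙∙⊞⊞
?????∙∙⊚∙∙∙∙∙∙
?????⊞⊞⊞⊞⊞∙⊞⊞⊞
?????⊞⊞⊞⊞⊞∙⊞??
??????????????
??????????????
??????????????
??????????????

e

??????????????
??????????????
??????????????
???????⊞∙∙∙⊞⊞?
??????⊞⊞∙∙∙⊞⊞?
????⊞⊞⊞⊞∙∙∙⊞⊞?
????⊞⊞⊞⊞∙∙∙⊞⊞?
????∙∙∙⊚∙∙∙∙∙?
????⊞⊞⊞⊞⊞∙⊞⊞⊞?
????⊞⊞⊞⊞⊞∙⊞???
??????????????
??????????????
??????????????
??????????????

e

??????????????
??????????????
??????????????
??????⊞∙∙∙⊞⊞??
?????⊞⊞∙∙∙⊞⊞??
???⊞⊞⊞⊞∙∙∙⊞⊞??
???⊞⊞⊞⊞∙∙∙⊞⊞??
???∙∙∙∙⊚∙∙∙∙??
???⊞⊞⊞⊞⊞∙⊞⊞⊞??
???⊞⊞⊞⊞⊞∙⊞????
??????????????
??????????????
??????????????
??????????????

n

??????????????
??????????????
??????????????
??????????????
??????⊞∙∙∙⊞⊞??
?????⊞⊞∙∙∙⊞⊞??
???⊞⊞⊞⊞∙∙∙⊞⊞??
???⊞⊞⊞⊞⊚∙∙⊞⊞??
???∙∙∙∙∙∙∙∙∙??
???⊞⊞⊞⊞⊞∙⊞⊞⊞??
???⊞⊞⊞⊞⊞∙⊞????
??????????????
??????????????
??????????????

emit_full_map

???⊞∙∙∙⊞⊞
??⊞⊞∙∙∙⊞⊞
⊞⊞⊞⊞∙∙∙⊞⊞
⊞⊞⊞⊞⊚∙∙⊞⊞
∙∙∙∙∙∙∙∙∙
⊞⊞⊞⊞⊞∙⊞⊞⊞
⊞⊞⊞⊞⊞∙⊞??


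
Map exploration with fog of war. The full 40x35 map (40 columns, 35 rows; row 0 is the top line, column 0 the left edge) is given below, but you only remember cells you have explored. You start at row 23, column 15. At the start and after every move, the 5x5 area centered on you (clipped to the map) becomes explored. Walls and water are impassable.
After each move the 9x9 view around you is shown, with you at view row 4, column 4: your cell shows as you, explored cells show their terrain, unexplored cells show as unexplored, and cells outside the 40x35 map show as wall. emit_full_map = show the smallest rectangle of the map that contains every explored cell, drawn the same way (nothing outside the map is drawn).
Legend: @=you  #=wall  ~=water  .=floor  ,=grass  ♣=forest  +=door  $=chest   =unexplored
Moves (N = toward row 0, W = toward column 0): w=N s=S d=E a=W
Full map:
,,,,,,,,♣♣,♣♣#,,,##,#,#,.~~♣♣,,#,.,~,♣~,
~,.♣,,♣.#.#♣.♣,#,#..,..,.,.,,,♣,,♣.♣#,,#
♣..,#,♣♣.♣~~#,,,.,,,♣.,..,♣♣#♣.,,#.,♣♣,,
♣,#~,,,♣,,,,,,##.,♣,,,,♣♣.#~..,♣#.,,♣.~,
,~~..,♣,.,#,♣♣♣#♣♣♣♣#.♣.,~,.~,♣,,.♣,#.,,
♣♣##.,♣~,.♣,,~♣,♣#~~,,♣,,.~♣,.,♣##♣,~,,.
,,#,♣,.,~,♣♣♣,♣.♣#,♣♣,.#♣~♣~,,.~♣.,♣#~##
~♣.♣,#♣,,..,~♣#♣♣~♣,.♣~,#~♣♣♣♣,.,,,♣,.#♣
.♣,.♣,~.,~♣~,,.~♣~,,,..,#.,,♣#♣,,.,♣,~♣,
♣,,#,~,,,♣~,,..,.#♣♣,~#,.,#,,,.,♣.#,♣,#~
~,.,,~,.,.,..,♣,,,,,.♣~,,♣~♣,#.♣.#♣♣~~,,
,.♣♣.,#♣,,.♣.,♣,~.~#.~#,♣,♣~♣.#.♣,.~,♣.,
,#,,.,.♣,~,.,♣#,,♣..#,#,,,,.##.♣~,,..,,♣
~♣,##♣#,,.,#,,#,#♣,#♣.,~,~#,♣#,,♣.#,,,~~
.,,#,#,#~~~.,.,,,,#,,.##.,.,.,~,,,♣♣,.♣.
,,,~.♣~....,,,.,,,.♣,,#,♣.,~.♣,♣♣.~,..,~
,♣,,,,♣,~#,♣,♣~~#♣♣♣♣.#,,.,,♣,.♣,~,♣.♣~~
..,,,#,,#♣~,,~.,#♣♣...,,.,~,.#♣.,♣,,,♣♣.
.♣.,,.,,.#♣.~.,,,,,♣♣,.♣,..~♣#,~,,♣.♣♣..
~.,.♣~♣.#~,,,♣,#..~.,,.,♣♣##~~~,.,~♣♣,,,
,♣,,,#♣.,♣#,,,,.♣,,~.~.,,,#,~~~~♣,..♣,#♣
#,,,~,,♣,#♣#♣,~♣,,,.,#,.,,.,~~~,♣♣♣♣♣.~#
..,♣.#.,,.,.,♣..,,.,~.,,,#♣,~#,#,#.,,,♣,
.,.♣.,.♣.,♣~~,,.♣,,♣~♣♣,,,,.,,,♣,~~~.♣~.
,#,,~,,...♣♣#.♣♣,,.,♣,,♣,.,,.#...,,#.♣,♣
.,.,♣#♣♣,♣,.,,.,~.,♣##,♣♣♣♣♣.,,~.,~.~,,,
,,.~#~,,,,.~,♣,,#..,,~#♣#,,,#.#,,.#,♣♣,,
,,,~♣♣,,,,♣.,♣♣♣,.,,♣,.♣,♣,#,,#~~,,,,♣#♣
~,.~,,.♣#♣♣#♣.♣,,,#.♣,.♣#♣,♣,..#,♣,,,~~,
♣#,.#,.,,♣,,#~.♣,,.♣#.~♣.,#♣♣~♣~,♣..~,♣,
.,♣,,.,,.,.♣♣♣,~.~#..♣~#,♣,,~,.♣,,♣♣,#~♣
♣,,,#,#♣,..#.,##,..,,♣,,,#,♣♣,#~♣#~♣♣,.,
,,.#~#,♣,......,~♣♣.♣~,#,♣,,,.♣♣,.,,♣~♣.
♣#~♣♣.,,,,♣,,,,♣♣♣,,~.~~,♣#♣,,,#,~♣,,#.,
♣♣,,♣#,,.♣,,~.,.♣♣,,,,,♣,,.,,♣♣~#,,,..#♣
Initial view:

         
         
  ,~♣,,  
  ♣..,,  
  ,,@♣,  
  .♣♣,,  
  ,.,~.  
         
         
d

         
         
 ,~♣,,,  
 ♣..,,.  
 ,,.@,,  
 .♣♣,,.  
 ,.,~.,  
         
         

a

         
         
  ,~♣,,, 
  ♣..,,. 
  ,,@♣,, 
  .♣♣,,. 
  ,.,~., 
         
         

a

         
         
  ♣,~♣,,,
  ,♣..,,.
  ~,@.♣,,
  #.♣♣,,.
  ,,.,~.,
         
         

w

         
         
  ,,,.♣  
  ♣,~♣,,,
  ,♣@.,,.
  ~,,.♣,,
  #.♣♣,,.
  ,,.,~.,
         

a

         
         
  ,,,,.♣ 
  #♣,~♣,,
  .,@..,,
  ~~,,.♣,
  ♣#.♣♣,,
   ,,.,~.
         

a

         
         
  #,,,,.♣
  ♣#♣,~♣,
  ,.@♣..,
  ♣~~,,.♣
  ♣♣#.♣♣,
    ,,.,~
         

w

         
         
  ,,,♣,  
  #,,,,.♣
  ♣#@,~♣,
  ,.,♣..,
  ♣~~,,.♣
  ♣♣#.♣♣,
    ,,.,~

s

         
  ,,,♣,  
  #,,,,.♣
  ♣#♣,~♣,
  ,.@♣..,
  ♣~~,,.♣
  ♣♣#.♣♣,
    ,,.,~
         

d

         
 ,,,♣,   
 #,,,,.♣ 
 ♣#♣,~♣,,
 ,.,@..,,
 ♣~~,,.♣,
 ♣♣#.♣♣,,
   ,,.,~.
         

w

         
         
 ,,,♣,#  
 #,,,,.♣ 
 ♣#♣@~♣,,
 ,.,♣..,,
 ♣~~,,.♣,
 ♣♣#.♣♣,,
   ,,.,~.

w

         
         
  .~.,,  
 ,,,♣,#  
 #,,@,.♣ 
 ♣#♣,~♣,,
 ,.,♣..,,
 ♣~~,,.♣,
 ♣♣#.♣♣,,

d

         
         
 .~.,,,  
,,,♣,#.  
#,,,@.♣  
♣#♣,~♣,,,
,.,♣..,,.
♣~~,,.♣,,
♣♣#.♣♣,,.

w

         
         
  ,~.,#  
 .~.,,,  
,,,♣@#.  
#,,,,.♣  
♣#♣,~♣,,,
,.,♣..,,.
♣~~,,.♣,,

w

         
         
  ,♣~~#  
  ,~.,#  
 .~.@,,  
,,,♣,#.  
#,,,,.♣  
♣#♣,~♣,,,
,.,♣..,,.

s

         
  ,♣~~#  
  ,~.,#  
 .~.,,,  
,,,♣@#.  
#,,,,.♣  
♣#♣,~♣,,,
,.,♣..,,.
♣~~,,.♣,,

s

  ,♣~~#  
  ,~.,#  
 .~.,,,  
,,,♣,#.  
#,,,@.♣  
♣#♣,~♣,,,
,.,♣..,,.
♣~~,,.♣,,
♣♣#.♣♣,,.

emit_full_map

  ,♣~~#  
  ,~.,#  
 .~.,,,  
,,,♣,#.  
#,,,@.♣  
♣#♣,~♣,,,
,.,♣..,,.
♣~~,,.♣,,
♣♣#.♣♣,,.
  ,,.,~.,

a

   ,♣~~# 
   ,~.,# 
  .~.,,, 
 ,,,♣,#. 
 #,,@,.♣ 
 ♣#♣,~♣,,
 ,.,♣..,,
 ♣~~,,.♣,
 ♣♣#.♣♣,,

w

         
   ,♣~~# 
  ,,~.,# 
  .~.,,, 
 ,,,@,#. 
 #,,,,.♣ 
 ♣#♣,~♣,,
 ,.,♣..,,
 ♣~~,,.♣,

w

         
         
  ♣,♣~~# 
  ,,~.,# 
  .~@,,, 
 ,,,♣,#. 
 #,,,,.♣ 
 ♣#♣,~♣,,
 ,.,♣..,,

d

         
         
 ♣,♣~~#  
 ,,~.,#  
 .~.@,,  
,,,♣,#.  
#,,,,.♣  
♣#♣,~♣,,,
,.,♣..,,.

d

         
         
♣,♣~~#♣  
,,~.,#♣  
.~.,@,,  
,,♣,#..  
,,,,.♣,  
#♣,~♣,,, 
.,♣..,,. 

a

         
         
 ♣,♣~~#♣ 
 ,,~.,#♣ 
 .~.@,,, 
,,,♣,#.. 
#,,,,.♣, 
♣#♣,~♣,,,
,.,♣..,,.

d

         
         
♣,♣~~#♣  
,,~.,#♣  
.~.,@,,  
,,♣,#..  
,,,,.♣,  
#♣,~♣,,, 
.,♣..,,. 

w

         
         
  ,.,,,  
♣,♣~~#♣  
,,~.@#♣  
.~.,,,,  
,,♣,#..  
,,,,.♣,  
#♣,~♣,,, 

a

         
         
  ,,.,,, 
 ♣,♣~~#♣ 
 ,,~@,#♣ 
 .~.,,,, 
,,,♣,#.. 
#,,,,.♣, 
♣#♣,~♣,,,

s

         
  ,,.,,, 
 ♣,♣~~#♣ 
 ,,~.,#♣ 
 .~.@,,, 
,,,♣,#.. 
#,,,,.♣, 
♣#♣,~♣,,,
,.,♣..,,.

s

  ,,.,,, 
 ♣,♣~~#♣ 
 ,,~.,#♣ 
 .~.,,,, 
,,,♣@#.. 
#,,,,.♣, 
♣#♣,~♣,,,
,.,♣..,,.
♣~~,,.♣,,

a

   ,,.,,,
  ♣,♣~~#♣
  ,,~.,#♣
  .~.,,,,
 ,,,@,#..
 #,,,,.♣,
 ♣#♣,~♣,,
 ,.,♣..,,
 ♣~~,,.♣,

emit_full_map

  ,,.,,, 
 ♣,♣~~#♣ 
 ,,~.,#♣ 
 .~.,,,, 
,,,@,#.. 
#,,,,.♣, 
♣#♣,~♣,,,
,.,♣..,,.
♣~~,,.♣,,
♣♣#.♣♣,,.
  ,,.,~.,

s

  ♣,♣~~#♣
  ,,~.,#♣
  .~.,,,,
 ,,,♣,#..
 #,,@,.♣,
 ♣#♣,~♣,,
 ,.,♣..,,
 ♣~~,,.♣,
 ♣♣#.♣♣,,

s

  ,,~.,#♣
  .~.,,,,
 ,,,♣,#..
 #,,,,.♣,
 ♣#♣@~♣,,
 ,.,♣..,,
 ♣~~,,.♣,
 ♣♣#.♣♣,,
   ,,.,~.

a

   ,,~.,#
   .~.,,,
  ,,,♣,#.
  #,,,,.♣
  ♣#@,~♣,
  ,.,♣..,
  ♣~~,,.♣
  ♣♣#.♣♣,
    ,,.,~

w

   ♣,♣~~#
   ,,~.,#
  ♣.~.,,,
  ,,,♣,#.
  #,@,,.♣
  ♣#♣,~♣,
  ,.,♣..,
  ♣~~,,.♣
  ♣♣#.♣♣,

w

    ,,.,,
   ♣,♣~~#
  ~,,~.,#
  ♣.~.,,,
  ,,@♣,#.
  #,,,,.♣
  ♣#♣,~♣,
  ,.,♣..,
  ♣~~,,.♣

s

   ♣,♣~~#
  ~,,~.,#
  ♣.~.,,,
  ,,,♣,#.
  #,@,,.♣
  ♣#♣,~♣,
  ,.,♣..,
  ♣~~,,.♣
  ♣♣#.♣♣,

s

  ~,,~.,#
  ♣.~.,,,
  ,,,♣,#.
  #,,,,.♣
  ♣#@,~♣,
  ,.,♣..,
  ♣~~,,.♣
  ♣♣#.♣♣,
    ,,.,~

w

   ♣,♣~~#
  ~,,~.,#
  ♣.~.,,,
  ,,,♣,#.
  #,@,,.♣
  ♣#♣,~♣,
  ,.,♣..,
  ♣~~,,.♣
  ♣♣#.♣♣,

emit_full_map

  ,,.,,, 
 ♣,♣~~#♣ 
~,,~.,#♣ 
♣.~.,,,, 
,,,♣,#.. 
#,@,,.♣, 
♣#♣,~♣,,,
,.,♣..,,.
♣~~,,.♣,,
♣♣#.♣♣,,.
  ,,.,~.,


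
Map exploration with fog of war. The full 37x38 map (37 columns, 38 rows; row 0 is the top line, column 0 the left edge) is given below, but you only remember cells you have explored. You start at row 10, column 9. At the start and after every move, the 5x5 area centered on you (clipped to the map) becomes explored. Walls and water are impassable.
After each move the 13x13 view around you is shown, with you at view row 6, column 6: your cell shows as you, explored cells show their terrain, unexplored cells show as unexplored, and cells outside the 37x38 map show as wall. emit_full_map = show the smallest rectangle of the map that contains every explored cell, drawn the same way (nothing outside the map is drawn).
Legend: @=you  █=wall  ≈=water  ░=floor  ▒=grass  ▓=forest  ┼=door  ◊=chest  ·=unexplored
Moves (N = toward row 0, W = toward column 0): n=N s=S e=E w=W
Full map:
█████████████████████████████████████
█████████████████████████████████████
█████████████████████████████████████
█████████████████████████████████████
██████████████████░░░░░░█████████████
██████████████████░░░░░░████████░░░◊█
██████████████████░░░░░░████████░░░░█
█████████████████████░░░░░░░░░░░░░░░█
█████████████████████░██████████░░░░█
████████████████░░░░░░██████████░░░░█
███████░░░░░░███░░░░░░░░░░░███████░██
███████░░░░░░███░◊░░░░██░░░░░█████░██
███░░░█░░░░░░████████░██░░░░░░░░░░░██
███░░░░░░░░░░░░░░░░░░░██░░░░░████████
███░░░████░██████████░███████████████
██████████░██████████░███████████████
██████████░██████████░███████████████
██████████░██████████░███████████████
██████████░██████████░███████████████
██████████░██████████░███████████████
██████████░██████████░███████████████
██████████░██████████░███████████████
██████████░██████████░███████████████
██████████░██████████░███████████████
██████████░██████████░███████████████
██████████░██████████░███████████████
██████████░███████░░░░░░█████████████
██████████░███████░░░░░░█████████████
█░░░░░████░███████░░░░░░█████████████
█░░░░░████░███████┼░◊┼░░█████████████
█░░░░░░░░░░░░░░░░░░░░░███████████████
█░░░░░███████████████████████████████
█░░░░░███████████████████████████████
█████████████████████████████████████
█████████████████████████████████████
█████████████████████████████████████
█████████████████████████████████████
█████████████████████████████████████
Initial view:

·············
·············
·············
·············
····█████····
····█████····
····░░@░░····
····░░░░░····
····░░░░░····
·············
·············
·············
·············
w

·············
·············
·············
·············
····██████···
····██████···
····█░@░░░···
····█░░░░░···
····█░░░░░···
·············
·············
·············
·············

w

·············
·············
·············
·············
····███████··
····███████··
····██@░░░░··
····██░░░░░··
····░█░░░░░··
·············
·············
·············
·············

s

·············
·············
·············
····███████··
····███████··
····██░░░░░··
····██@░░░░··
····░█░░░░░··
····░░░░░····
·············
·············
·············
·············

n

·············
·············
·············
·············
····███████··
····███████··
····██@░░░░··
····██░░░░░··
····░█░░░░░··
····░░░░░····
·············
·············
·············

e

·············
·············
·············
·············
···███████···
···███████···
···██░@░░░···
···██░░░░░···
···░█░░░░░···
···░░░░░·····
·············
·············
·············

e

·············
·············
·············
·············
··███████····
··███████····
··██░░@░░····
··██░░░░░····
··░█░░░░░····
··░░░░░······
·············
·············
·············

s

·············
·············
·············
··███████····
··███████····
··██░░░░░····
··██░░@░░····
··░█░░░░░····
··░░░░░░░····
·············
·············
·············
·············

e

·············
·············
·············
·███████·····
·████████····
·██░░░░░░····
·██░░░@░░····
·░█░░░░░░····
·░░░░░░░░····
·············
·············
·············
·············

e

·············
·············
·············
███████······
█████████····
██░░░░░░█····
██░░░░@░█····
░█░░░░░░█····
░░░░░░░░░····
·············
·············
·············
·············

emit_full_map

███████··
█████████
██░░░░░░█
██░░░░@░█
░█░░░░░░█
░░░░░░░░░

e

·············
·············
·············
██████·······
█████████····
█░░░░░░██····
█░░░░░@██····
█░░░░░░██····
░░░░░░░░░····
·············
·············
·············
·············

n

·············
·············
·············
·············
█████████····
█████████····
█░░░░░@██····
█░░░░░░██····
█░░░░░░██····
░░░░░░░░░····
·············
·············
·············

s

·············
·············
·············
█████████····
█████████····
█░░░░░░██····
█░░░░░@██····
█░░░░░░██····
░░░░░░░░░····
·············
·············
·············
·············

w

·············
·············
·············
██████████···
██████████···
██░░░░░░██···
██░░░░@░██···
░█░░░░░░██···
░░░░░░░░░░···
·············
·············
·············
·············

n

·············
·············
·············
·············
██████████···
██████████···
██░░░░@░██···
██░░░░░░██···
░█░░░░░░██···
░░░░░░░░░░···
·············
·············
·············

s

·············
·············
·············
██████████···
██████████···
██░░░░░░██···
██░░░░@░██···
░█░░░░░░██···
░░░░░░░░░░···
·············
·············
·············
·············

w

·············
·············
·············
·██████████··
·██████████··
·██░░░░░░██··
·██░░░@░░██··
·░█░░░░░░██··
·░░░░░░░░░░··
·············
·············
·············
·············

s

·············
·············
·██████████··
·██████████··
·██░░░░░░██··
·██░░░░░░██··
·░█░░░@░░██··
·░░░░░░░░░░··
····██░██····
·············
·············
·············
·············

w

·············
·············
··██████████·
··██████████·
··██░░░░░░██·
··██░░░░░░██·
··░█░░@░░░██·
··░░░░░░░░░░·
····███░██···
·············
·············
·············
·············

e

·············
·············
·██████████··
·██████████··
·██░░░░░░██··
·██░░░░░░██··
·░█░░░@░░██··
·░░░░░░░░░░··
···███░██····
·············
·············
·············
·············

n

·············
·············
·············
·██████████··
·██████████··
·██░░░░░░██··
·██░░░@░░██··
·░█░░░░░░██··
·░░░░░░░░░░··
···███░██····
·············
·············
·············

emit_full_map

██████████
██████████
██░░░░░░██
██░░░@░░██
░█░░░░░░██
░░░░░░░░░░
··███░██··
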